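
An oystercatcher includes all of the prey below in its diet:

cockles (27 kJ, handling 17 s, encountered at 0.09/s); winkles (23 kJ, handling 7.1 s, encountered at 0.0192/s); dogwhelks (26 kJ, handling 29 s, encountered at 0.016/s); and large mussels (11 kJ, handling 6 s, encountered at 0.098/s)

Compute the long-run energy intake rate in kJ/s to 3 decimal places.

1.174 kJ/s

Energy encountered per unit search time: 0.09×27 + 0.0192×23 + 0.016×26 + 0.098×11 = 4.366 kJ/s.
Handling time per unit search time: 0.09×17 + 0.0192×7.1 + 0.016×29 + 0.098×6 = 2.718.
Rate = 4.366/(1 + 2.718) = 1.174 kJ/s.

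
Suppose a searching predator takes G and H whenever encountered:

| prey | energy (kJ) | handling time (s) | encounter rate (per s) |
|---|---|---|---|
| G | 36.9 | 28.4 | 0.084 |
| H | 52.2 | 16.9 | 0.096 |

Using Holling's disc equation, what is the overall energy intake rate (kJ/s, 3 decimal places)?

1.620 kJ/s

Energy encountered per unit search time: 0.084×36.9 + 0.096×52.2 = 8.111 kJ/s.
Handling time per unit search time: 0.084×28.4 + 0.096×16.9 = 4.008.
Rate = 8.111/(1 + 4.008) = 1.62 kJ/s.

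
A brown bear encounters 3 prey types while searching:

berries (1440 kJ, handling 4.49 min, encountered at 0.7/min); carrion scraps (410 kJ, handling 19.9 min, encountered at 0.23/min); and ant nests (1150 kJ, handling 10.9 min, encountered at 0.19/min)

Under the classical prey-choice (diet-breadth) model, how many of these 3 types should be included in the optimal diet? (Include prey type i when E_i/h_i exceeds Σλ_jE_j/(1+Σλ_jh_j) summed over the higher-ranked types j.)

Profitabilities (E/h, kJ/min): berries 321, ant nests 106, carrion scraps 20.6. Add prey in this order while the next type's profitability exceeds the intake rate on those already taken.
Rate on top 1: 243.3. ant nests: 106 < 243.3 → exclude; stop.
Optimal diet: berries — 1 of 3 types.

1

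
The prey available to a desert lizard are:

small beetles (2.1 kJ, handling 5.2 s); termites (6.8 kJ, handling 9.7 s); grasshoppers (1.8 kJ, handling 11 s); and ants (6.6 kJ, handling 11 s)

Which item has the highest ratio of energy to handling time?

termites

Profitability E/h (kJ/s): small beetles = 2.1/5.2 = 0.404, termites = 6.8/9.7 = 0.701, grasshoppers = 1.8/11 = 0.164, ants = 6.6/11 = 0.6.
Ranked: termites > ants > small beetles > grasshoppers.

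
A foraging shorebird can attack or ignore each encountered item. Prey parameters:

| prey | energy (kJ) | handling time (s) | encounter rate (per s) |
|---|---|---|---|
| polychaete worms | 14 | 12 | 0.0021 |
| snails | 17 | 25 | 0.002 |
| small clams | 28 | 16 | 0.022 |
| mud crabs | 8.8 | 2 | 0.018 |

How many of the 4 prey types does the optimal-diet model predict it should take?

4

Rank by E/h (kJ/s): mud crabs 4.4, small clams 1.75, polychaete worms 1.17, snails 0.68. Include each in turn until the next type's E/h falls below the running intake rate.
Rate on top 1: 0.1529. small clams: 1.75 > 0.1529 → include.
Rate on top 2: 0.5579. polychaete worms: 1.17 > 0.5579 → include.
Rate on top 3: 0.5688. snails: 0.68 > 0.5688 → include.
Optimal diet: mud crabs, small clams, polychaete worms, snails — 4 of 4 types.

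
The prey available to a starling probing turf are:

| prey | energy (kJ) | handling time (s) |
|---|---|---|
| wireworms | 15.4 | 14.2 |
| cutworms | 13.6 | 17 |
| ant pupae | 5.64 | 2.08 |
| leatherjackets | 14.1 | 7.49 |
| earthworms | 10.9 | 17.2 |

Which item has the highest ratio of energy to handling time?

Profitability E/h (kJ/s): wireworms = 15.4/14.2 = 1.08, cutworms = 13.6/17 = 0.8, ant pupae = 5.64/2.08 = 2.71, leatherjackets = 14.1/7.49 = 1.88, earthworms = 10.9/17.2 = 0.634.
Ranked: ant pupae > leatherjackets > wireworms > cutworms > earthworms.

ant pupae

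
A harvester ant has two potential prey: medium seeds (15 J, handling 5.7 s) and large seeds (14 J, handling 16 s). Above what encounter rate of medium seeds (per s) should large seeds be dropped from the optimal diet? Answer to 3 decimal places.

At the threshold, the rate on medium seeds alone equals the profitability of large seeds: λ·15/(1 + λ·5.7) = 14/16 = 0.875.
Rearranging, λ(15 − 0.875×5.7) = 0.875, so λ = 0.875/10.01 = 0.08739 per s.

0.087 per s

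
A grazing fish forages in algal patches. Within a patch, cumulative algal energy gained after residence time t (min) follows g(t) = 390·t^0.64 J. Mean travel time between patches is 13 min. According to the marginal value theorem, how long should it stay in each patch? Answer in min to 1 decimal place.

23.1 min

Optimal t* satisfies g'(t*) = g(t*)/(T + t*).
g'(t) = 0.64·390·t^-0.36. Setting 0.64·390·t^-0.36 = 390·t^0.64/(13+t) gives 0.64(13+t) = t, so 0.36·t = 0.64×13.
t* = 0.64×13/0.36 = 23.11 min.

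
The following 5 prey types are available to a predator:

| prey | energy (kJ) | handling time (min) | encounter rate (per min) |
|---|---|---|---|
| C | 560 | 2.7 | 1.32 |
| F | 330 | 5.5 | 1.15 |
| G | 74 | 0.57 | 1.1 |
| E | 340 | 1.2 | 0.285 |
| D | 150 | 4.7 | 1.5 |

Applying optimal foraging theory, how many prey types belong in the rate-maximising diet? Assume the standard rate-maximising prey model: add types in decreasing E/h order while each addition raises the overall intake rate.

2

Rank by E/h (kJ/min): E 283, C 207, G 130, F 60, D 31.9. Include each in turn until the next type's E/h falls below the running intake rate.
Rate on top 1: 72.21. C: 207 > 72.21 → include.
Rate on top 2: 170.4. G: 130 < 170.4 → exclude; stop.
Optimal diet: E, C — 2 of 5 types.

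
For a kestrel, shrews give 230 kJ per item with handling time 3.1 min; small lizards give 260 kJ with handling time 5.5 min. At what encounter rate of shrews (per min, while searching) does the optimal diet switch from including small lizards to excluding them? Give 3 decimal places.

Drop small lizards once their profitability E₂/h₂ falls below the rate achievable on shrews alone: E₂/h₂ = λE₁/(1 + λh₁).
Solve for λ: λE₁h₂ = E₂(1 + λh₁) → λ(E₁h₂ − E₂h₁) = E₂ → λ = E₂/(E₁h₂ − E₂h₁).
λ = 260/(230×5.5 − 260×3.1) = 260/459 = 0.5664 per min.

0.566 per min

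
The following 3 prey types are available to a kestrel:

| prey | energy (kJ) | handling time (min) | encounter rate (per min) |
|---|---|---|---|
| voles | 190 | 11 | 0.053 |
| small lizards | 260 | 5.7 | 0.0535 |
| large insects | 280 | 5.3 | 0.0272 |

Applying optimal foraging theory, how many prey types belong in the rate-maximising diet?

Rank by E/h (kJ/min): large insects 52.8, small lizards 45.6, voles 17.3. Include each in turn until the next type's E/h falls below the running intake rate.
Rate on top 1: 6.656. small lizards: 45.6 > 6.656 → include.
Rate on top 2: 14.85. voles: 17.3 > 14.85 → include.
Optimal diet: large insects, small lizards, voles — 3 of 3 types.

3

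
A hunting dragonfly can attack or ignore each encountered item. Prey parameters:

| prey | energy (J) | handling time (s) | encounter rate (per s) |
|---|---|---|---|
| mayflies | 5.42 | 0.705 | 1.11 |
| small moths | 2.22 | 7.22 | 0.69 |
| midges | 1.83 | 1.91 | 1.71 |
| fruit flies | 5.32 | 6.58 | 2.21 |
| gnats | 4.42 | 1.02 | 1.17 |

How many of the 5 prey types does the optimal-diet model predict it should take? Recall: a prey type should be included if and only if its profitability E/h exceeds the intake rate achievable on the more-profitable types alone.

Rank by E/h (J/s): mayflies 7.69, gnats 4.33, midges 0.958, fruit flies 0.809, small moths 0.307. Include each in turn until the next type's E/h falls below the running intake rate.
Rate on top 1: 3.375. gnats: 4.33 > 3.375 → include.
Rate on top 2: 3.759. midges: 0.958 < 3.759 → exclude; stop.
Optimal diet: mayflies, gnats — 2 of 5 types.

2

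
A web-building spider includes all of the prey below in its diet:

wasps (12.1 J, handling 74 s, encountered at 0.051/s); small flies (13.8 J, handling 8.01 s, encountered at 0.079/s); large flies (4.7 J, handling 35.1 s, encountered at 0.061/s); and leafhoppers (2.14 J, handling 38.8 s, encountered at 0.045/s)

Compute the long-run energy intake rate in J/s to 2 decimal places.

0.22 J/s

R = Σλ_iE_i / (1 + Σλ_ih_i)
Numerator: 0.051×12.1 + 0.079×13.8 + 0.061×4.7 + 0.045×2.14 = 2.09
Denominator: 1 + 0.051×74 + 0.079×8.01 + 0.061×35.1 + 0.045×38.8 = 9.294
R = 2.09/9.294 = 0.2249 J/s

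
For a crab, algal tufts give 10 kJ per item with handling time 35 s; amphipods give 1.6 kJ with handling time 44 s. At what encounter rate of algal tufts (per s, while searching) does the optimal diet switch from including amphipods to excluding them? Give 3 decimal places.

0.004 per s

Drop amphipods once their profitability E₂/h₂ falls below the rate achievable on algal tufts alone: E₂/h₂ = λE₁/(1 + λh₁).
Solve for λ: λE₁h₂ = E₂(1 + λh₁) → λ(E₁h₂ − E₂h₁) = E₂ → λ = E₂/(E₁h₂ − E₂h₁).
λ = 1.6/(10×44 − 1.6×35) = 1.6/384 = 0.004167 per s.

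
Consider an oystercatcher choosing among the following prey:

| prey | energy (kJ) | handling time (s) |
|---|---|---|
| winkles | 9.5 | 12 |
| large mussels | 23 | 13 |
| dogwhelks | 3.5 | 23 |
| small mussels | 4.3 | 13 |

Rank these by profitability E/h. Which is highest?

large mussels

In descending order of E/h:
large mussels: 23/13 = 1.77 kJ/s
winkles: 9.5/12 = 0.792 kJ/s
small mussels: 4.3/13 = 0.331 kJ/s
dogwhelks: 3.5/23 = 0.152 kJ/s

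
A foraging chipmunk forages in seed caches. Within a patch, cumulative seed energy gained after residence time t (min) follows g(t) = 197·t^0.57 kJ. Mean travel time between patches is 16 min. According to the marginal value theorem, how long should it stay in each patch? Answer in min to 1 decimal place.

Maximise g(t)/(T+t): set derivative to zero → g'(t)(T+t) = g(t).
g'(t) = 0.57·197·t^-0.43. Setting 0.57·197·t^-0.43 = 197·t^0.57/(16+t) gives 0.57(16+t) = t, so 0.43·t = 0.57×16.
t* = 0.57×16/0.43 = 21.21 min.

21.2 min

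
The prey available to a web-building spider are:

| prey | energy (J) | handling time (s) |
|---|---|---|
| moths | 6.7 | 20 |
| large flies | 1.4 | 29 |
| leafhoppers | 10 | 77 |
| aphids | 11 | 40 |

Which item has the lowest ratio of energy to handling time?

large flies

Profitability E/h (J/s): moths = 6.7/20 = 0.335, large flies = 1.4/29 = 0.0483, leafhoppers = 10/77 = 0.13, aphids = 11/40 = 0.275.
Ranked: moths > aphids > leafhoppers > large flies.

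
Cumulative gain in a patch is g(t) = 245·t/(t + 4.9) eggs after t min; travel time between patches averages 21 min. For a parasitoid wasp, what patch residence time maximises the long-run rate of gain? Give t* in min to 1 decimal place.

10.1 min

Maximise g(t)/(T+t): set derivative to zero → g'(t)(T+t) = g(t).
g'(t) = 245·4.9/(t + 4.9)². Setting 245·4.9/(t+4.9)² = 245t/[(t+4.9)(21+t)] gives 4.9(21+t) = t(t+4.9), so t² = 4.9×21 = 102.9.
t* = √102.9 = 10.14 min.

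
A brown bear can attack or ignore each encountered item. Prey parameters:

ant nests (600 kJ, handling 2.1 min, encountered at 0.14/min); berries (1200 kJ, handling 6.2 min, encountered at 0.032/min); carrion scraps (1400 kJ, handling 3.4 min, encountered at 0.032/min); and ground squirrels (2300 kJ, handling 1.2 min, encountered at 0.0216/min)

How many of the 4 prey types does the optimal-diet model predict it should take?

Profitabilities (E/h, kJ/min): ground squirrels 1.92e+03, carrion scraps 412, ant nests 286, berries 194. Add prey in this order while the next type's profitability exceeds the intake rate on those already taken.
Rate on top 1: 48.42. carrion scraps: 412 > 48.42 → include.
Rate on top 2: 83.26. ant nests: 286 > 83.26 → include.
Rate on top 3: 124.9. berries: 194 > 124.9 → include.
Optimal diet: ground squirrels, carrion scraps, ant nests, berries — 4 of 4 types.

4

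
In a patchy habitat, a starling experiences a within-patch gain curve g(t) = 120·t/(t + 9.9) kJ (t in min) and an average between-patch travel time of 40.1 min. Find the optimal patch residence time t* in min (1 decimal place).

19.9 min

Optimal t* satisfies g'(t*) = g(t*)/(T + t*).
g'(t) = 120·9.9/(t + 9.9)². Setting 120·9.9/(t+9.9)² = 120t/[(t+9.9)(40.1+t)] gives 9.9(40.1+t) = t(t+9.9), so t² = 9.9×40.1 = 397.
t* = √397 = 19.92 min.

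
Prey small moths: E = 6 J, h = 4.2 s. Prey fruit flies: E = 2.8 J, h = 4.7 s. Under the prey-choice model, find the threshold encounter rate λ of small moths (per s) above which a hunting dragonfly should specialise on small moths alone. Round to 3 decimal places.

Drop fruit flies once their profitability E₂/h₂ falls below the rate achievable on small moths alone: E₂/h₂ = λE₁/(1 + λh₁).
Solve for λ: λE₁h₂ = E₂(1 + λh₁) → λ(E₁h₂ − E₂h₁) = E₂ → λ = E₂/(E₁h₂ − E₂h₁).
λ = 2.8/(6×4.7 − 2.8×4.2) = 2.8/16.44 = 0.1703 per s.

0.170 per s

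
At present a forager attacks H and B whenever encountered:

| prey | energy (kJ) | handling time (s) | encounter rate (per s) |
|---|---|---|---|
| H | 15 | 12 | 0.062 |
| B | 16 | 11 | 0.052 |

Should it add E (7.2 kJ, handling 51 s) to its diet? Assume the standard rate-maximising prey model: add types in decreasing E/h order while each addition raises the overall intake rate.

No

On H and B alone, R = ΣλE/(1+Σλh) = 1.762/2.316 = 0.7608 kJ/s.
Profitability of E: 7.2/51 = 0.1412 kJ/s.
Since 0.1412 < R, time spent handling E is better spent searching.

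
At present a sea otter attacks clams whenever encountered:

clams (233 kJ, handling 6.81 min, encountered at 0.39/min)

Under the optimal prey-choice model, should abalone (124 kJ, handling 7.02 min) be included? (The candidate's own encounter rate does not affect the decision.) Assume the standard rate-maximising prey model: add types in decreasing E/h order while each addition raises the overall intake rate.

Current rate: (0.39×233)/(1 + 0.39×6.81) = 24.86 kJ/min.
Profitability of abalone: 124/7.02 = 17.66 kJ/min.
17.66 < 24.86, so adding abalone would lower the average — exclude it.

No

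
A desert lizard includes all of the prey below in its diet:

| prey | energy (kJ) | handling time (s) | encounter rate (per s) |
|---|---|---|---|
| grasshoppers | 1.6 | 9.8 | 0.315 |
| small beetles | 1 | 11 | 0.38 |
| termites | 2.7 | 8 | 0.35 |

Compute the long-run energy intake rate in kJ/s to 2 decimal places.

0.17 kJ/s

Energy encountered per unit search time: 0.315×1.6 + 0.38×1 + 0.35×2.7 = 1.829 kJ/s.
Handling time per unit search time: 0.315×9.8 + 0.38×11 + 0.35×8 = 10.07.
Rate = 1.829/(1 + 10.07) = 0.1653 kJ/s.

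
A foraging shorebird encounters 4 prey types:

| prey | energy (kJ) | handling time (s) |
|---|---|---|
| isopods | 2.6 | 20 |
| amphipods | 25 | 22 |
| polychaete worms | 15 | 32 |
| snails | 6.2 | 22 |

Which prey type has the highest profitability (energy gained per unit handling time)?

amphipods

In descending order of E/h:
amphipods: 25/22 = 1.14 kJ/s
polychaete worms: 15/32 = 0.469 kJ/s
snails: 6.2/22 = 0.282 kJ/s
isopods: 2.6/20 = 0.13 kJ/s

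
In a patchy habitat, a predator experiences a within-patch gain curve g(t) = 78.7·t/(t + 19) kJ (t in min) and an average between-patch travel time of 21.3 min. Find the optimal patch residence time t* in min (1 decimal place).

20.1 min

Maximise g(t)/(T+t): set derivative to zero → g'(t)(T+t) = g(t).
g'(t) = 78.7·19/(t + 19)². Setting 78.7·19/(t+19)² = 78.7t/[(t+19)(21.3+t)] gives 19(21.3+t) = t(t+19), so t² = 19×21.3 = 404.7.
t* = √404.7 = 20.12 min.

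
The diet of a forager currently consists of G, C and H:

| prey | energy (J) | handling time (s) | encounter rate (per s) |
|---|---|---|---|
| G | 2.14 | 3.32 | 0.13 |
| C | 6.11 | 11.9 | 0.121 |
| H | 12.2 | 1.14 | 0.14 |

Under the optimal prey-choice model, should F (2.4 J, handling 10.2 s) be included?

No

Current rate: (0.13×2.14 + 0.121×6.11 + 0.14×12.2)/(1 + 0.13×3.32 + 0.121×11.9 + 0.14×1.14) = 0.8992 J/s.
F: E/h = 2.4/10.2 = 0.2353 J/s.
Since 0.2353 < R, time spent handling F is better spent searching.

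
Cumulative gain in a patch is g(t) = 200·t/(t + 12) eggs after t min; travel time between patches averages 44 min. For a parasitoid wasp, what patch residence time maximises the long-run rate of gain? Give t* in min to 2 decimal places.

Maximise g(t)/(T+t): set derivative to zero → g'(t)(T+t) = g(t).
g'(t) = 200·12/(t + 12)². Setting 200·12/(t+12)² = 200t/[(t+12)(44+t)] gives 12(44+t) = t(t+12), so t² = 12×44 = 528.
t* = √528 = 22.98 min.

22.98 min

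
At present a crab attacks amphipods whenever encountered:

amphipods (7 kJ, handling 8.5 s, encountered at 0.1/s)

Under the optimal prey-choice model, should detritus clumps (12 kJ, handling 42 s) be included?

Current rate: (0.1×7)/(1 + 0.1×8.5) = 0.3784 kJ/s.
Profitability of detritus clumps: 12/42 = 0.2857 kJ/s.
0.2857 < 0.3784, so adding detritus clumps would lower the average — exclude it.

No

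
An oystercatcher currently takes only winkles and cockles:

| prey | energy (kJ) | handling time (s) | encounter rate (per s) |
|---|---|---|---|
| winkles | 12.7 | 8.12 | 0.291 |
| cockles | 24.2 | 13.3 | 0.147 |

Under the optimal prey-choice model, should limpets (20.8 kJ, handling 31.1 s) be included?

Current rate: (0.291×12.7 + 0.147×24.2)/(1 + 0.291×8.12 + 0.147×13.3) = 1.364 kJ/s.
Profitability of limpets: 20.8/31.1 = 0.6688 kJ/s.
Since 0.6688 < R, time spent handling limpets is better spent searching.

No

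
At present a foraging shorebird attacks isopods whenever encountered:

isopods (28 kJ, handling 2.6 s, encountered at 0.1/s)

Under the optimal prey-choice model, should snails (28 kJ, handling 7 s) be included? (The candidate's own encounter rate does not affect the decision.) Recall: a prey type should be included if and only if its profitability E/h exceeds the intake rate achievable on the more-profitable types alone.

Current rate: (0.1×28)/(1 + 0.1×2.6) = 2.222 kJ/s.
Profitability of snails: 28/7 = 4 kJ/s.
Since 4 > R, including snails increases the long-run rate.

Yes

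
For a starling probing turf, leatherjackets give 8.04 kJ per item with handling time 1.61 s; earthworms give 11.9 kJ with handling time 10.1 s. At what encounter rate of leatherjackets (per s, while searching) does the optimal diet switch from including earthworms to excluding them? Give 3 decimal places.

At the threshold, the rate on leatherjackets alone equals the profitability of earthworms: λ·8.04/(1 + λ·1.61) = 11.9/10.1 = 1.178.
Rearranging, λ(8.04 − 1.178×1.61) = 1.178, so λ = 1.178/6.143 = 0.1918 per s.

0.192 per s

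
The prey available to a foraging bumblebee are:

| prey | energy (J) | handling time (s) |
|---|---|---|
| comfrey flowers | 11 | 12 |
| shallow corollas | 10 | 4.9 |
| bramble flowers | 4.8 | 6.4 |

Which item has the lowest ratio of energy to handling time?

bramble flowers

Profitability E/h (J/s): comfrey flowers = 11/12 = 0.917, shallow corollas = 10/4.9 = 2.04, bramble flowers = 4.8/6.4 = 0.75.
Ranked: shallow corollas > comfrey flowers > bramble flowers.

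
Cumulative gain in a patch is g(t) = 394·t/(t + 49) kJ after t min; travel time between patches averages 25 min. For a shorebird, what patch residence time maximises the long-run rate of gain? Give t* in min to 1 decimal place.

35.0 min

Maximise g(t)/(T+t): set derivative to zero → g'(t)(T+t) = g(t).
g'(t) = 394·49/(t + 49)². Setting 394·49/(t+49)² = 394t/[(t+49)(25+t)] gives 49(25+t) = t(t+49), so t² = 49×25 = 1225.
t* = √1225 = 35 min.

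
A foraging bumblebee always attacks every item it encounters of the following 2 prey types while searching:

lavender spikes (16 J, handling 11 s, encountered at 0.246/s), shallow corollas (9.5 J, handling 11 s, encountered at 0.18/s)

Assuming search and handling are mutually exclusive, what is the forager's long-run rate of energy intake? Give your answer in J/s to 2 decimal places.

R = (0.246×16 + 0.18×9.5) / (1 + 0.246×11 + 0.18×11) = 5.646/5.686 = 0.993 J/s.

0.99 J/s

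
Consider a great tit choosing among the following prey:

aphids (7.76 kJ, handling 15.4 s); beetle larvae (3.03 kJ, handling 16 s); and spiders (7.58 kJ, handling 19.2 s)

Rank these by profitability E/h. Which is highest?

aphids

In descending order of E/h:
aphids: 7.76/15.4 = 0.504 kJ/s
spiders: 7.58/19.2 = 0.395 kJ/s
beetle larvae: 3.03/16 = 0.189 kJ/s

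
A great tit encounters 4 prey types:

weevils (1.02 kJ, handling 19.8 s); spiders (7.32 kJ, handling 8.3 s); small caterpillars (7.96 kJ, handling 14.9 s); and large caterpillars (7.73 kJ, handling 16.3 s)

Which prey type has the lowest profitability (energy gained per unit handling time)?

weevils

In descending order of E/h:
spiders: 7.32/8.3 = 0.882 kJ/s
small caterpillars: 7.96/14.9 = 0.534 kJ/s
large caterpillars: 7.73/16.3 = 0.474 kJ/s
weevils: 1.02/19.8 = 0.0515 kJ/s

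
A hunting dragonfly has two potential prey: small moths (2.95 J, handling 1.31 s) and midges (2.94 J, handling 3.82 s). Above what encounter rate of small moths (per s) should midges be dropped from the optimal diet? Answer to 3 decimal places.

0.396 per s

Drop midges once their profitability E₂/h₂ falls below the rate achievable on small moths alone: E₂/h₂ = λE₁/(1 + λh₁).
Solve for λ: λE₁h₂ = E₂(1 + λh₁) → λ(E₁h₂ − E₂h₁) = E₂ → λ = E₂/(E₁h₂ − E₂h₁).
λ = 2.94/(2.95×3.82 − 2.94×1.31) = 2.94/7.418 = 0.3964 per s.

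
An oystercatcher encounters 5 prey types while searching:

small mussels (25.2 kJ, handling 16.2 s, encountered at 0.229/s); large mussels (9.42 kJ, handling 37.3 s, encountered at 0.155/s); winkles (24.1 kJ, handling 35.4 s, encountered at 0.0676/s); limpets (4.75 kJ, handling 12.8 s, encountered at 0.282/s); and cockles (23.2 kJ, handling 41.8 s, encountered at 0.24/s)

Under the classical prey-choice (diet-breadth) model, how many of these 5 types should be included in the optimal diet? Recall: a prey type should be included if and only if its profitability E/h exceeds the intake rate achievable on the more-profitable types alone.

1

E/h in descending order: small mussels 1.56, winkles 0.681, cockles 0.555, limpets 0.371, large mussels 0.253 kJ/s. The optimal diet is the largest prefix of this list for which every included type satisfies E_i/h_i > R on the types above it.
Rate on top 1: 1.225. winkles: 0.681 < 1.225 → exclude; stop.
Optimal diet: small mussels — 1 of 5 types.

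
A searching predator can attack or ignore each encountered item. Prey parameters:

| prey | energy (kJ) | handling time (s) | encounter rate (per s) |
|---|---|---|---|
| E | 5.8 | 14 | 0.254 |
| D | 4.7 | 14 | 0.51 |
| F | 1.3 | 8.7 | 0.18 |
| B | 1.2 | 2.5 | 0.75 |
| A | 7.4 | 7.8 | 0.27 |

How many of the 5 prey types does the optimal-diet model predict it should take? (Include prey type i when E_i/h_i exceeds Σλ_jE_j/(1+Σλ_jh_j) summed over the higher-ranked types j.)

Rank by E/h (kJ/s): A 0.949, B 0.48, E 0.414, D 0.336, F 0.149. Include each in turn until the next type's E/h falls below the running intake rate.
Rate on top 1: 0.6433. B: 0.48 < 0.6433 → exclude; stop.
Optimal diet: A — 1 of 5 types.

1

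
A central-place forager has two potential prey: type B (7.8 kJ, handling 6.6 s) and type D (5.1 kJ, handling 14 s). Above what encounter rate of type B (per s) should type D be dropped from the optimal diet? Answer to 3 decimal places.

0.068 per s

Drop type D once their profitability E₂/h₂ falls below the rate achievable on type B alone: E₂/h₂ = λE₁/(1 + λh₁).
Solve for λ: λE₁h₂ = E₂(1 + λh₁) → λ(E₁h₂ − E₂h₁) = E₂ → λ = E₂/(E₁h₂ − E₂h₁).
λ = 5.1/(7.8×14 − 5.1×6.6) = 5.1/75.54 = 0.06751 per s.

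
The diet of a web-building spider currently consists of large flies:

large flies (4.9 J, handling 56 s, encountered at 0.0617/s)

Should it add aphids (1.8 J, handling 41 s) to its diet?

Intake rate on the current diet: R = (0.0617×4.9) / (1 + 0.0617×56) = 0.3023/4.455 = 0.06786 J/s.
Profitability of aphids: 1.8/41 = 0.0439 J/s.
0.0439 < 0.06786, so adding aphids would lower the average — exclude it.

No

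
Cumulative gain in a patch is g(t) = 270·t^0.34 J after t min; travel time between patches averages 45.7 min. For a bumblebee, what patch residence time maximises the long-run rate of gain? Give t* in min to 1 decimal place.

By the marginal value theorem, leave when the instantaneous gain rate g'(t) equals the habitat-wide average g(t)/(T + t).
g'(t) = 0.34·270·t^-0.66. Setting 0.34·270·t^-0.66 = 270·t^0.34/(45.7+t) gives 0.34(45.7+t) = t, so 0.66·t = 0.34×45.7.
t* = 0.34×45.7/0.66 = 23.54 min.

23.5 min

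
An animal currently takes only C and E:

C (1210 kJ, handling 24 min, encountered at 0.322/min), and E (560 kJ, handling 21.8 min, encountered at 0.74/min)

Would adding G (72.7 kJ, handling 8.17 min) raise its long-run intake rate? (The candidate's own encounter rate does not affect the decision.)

Intake rate on the current diet: R = (0.322×1210 + 0.74×560) / (1 + 0.322×24 + 0.74×21.8) = 804/24.86 = 32.34 kJ/min.
G: E/h = 72.7/8.17 = 8.898 kJ/min.
8.898 < 32.34, so adding G would lower the average — exclude it.

No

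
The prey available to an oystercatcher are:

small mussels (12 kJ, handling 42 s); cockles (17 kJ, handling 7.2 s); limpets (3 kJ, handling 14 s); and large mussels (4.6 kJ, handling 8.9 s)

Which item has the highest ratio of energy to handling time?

In descending order of E/h:
cockles: 17/7.2 = 2.36 kJ/s
large mussels: 4.6/8.9 = 0.517 kJ/s
small mussels: 12/42 = 0.286 kJ/s
limpets: 3/14 = 0.214 kJ/s

cockles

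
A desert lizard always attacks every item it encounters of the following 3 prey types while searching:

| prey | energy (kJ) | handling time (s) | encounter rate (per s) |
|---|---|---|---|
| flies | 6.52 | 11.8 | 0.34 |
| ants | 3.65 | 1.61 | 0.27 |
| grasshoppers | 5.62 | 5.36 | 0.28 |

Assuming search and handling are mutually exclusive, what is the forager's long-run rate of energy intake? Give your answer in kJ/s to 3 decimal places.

R = (0.34×6.52 + 0.27×3.65 + 0.28×5.62) / (1 + 0.34×11.8 + 0.27×1.61 + 0.28×5.36) = 4.776/6.948 = 0.6874 kJ/s.

0.687 kJ/s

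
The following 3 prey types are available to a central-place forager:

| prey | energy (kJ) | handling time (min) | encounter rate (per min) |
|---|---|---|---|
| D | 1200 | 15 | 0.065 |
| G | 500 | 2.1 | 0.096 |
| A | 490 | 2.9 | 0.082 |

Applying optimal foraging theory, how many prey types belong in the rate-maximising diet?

3

Profitabilities (E/h, kJ/min): G 238, A 169, D 80. Add prey in this order while the next type's profitability exceeds the intake rate on those already taken.
Rate on top 1: 39.95. A: 169 > 39.95 → include.
Rate on top 2: 61.26. D: 80 > 61.26 → include.
Optimal diet: G, A, D — 3 of 3 types.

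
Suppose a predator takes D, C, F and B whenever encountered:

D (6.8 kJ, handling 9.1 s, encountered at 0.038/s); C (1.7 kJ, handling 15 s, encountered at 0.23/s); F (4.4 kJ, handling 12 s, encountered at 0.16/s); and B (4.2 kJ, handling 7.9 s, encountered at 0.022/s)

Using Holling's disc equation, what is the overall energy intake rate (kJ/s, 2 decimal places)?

0.21 kJ/s

Energy encountered per unit search time: 0.038×6.8 + 0.23×1.7 + 0.16×4.4 + 0.022×4.2 = 1.446 kJ/s.
Handling time per unit search time: 0.038×9.1 + 0.23×15 + 0.16×12 + 0.022×7.9 = 5.89.
Rate = 1.446/(1 + 5.89) = 0.2099 kJ/s.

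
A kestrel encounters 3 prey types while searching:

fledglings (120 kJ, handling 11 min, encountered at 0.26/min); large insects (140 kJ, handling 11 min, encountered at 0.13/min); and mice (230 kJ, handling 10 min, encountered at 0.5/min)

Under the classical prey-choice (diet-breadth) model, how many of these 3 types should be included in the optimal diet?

1

Profitabilities (E/h, kJ/min): mice 23, large insects 12.7, fledglings 10.9. Add prey in this order while the next type's profitability exceeds the intake rate on those already taken.
Rate on top 1: 19.17. large insects: 12.7 < 19.17 → exclude; stop.
Optimal diet: mice — 1 of 3 types.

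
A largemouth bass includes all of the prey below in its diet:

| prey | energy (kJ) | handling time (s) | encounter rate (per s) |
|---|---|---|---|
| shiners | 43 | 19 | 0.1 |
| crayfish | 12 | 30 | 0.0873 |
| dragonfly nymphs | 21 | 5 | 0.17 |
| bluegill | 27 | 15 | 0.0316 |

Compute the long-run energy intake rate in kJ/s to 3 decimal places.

Energy encountered per unit search time: 0.1×43 + 0.0873×12 + 0.17×21 + 0.0316×27 = 9.771 kJ/s.
Handling time per unit search time: 0.1×19 + 0.0873×30 + 0.17×5 + 0.0316×15 = 5.843.
Rate = 9.771/(1 + 5.843) = 1.428 kJ/s.

1.428 kJ/s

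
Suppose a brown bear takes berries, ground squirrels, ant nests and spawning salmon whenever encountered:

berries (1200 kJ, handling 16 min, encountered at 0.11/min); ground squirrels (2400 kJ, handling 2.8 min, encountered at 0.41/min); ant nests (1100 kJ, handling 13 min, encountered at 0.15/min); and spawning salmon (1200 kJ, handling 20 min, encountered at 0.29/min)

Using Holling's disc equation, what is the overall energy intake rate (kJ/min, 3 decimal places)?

R = Σλ_iE_i / (1 + Σλ_ih_i)
Numerator: 0.11×1200 + 0.41×2400 + 0.15×1100 + 0.29×1200 = 1629
Denominator: 1 + 0.11×16 + 0.41×2.8 + 0.15×13 + 0.29×20 = 11.66
R = 1629/11.66 = 139.7 kJ/min

139.732 kJ/min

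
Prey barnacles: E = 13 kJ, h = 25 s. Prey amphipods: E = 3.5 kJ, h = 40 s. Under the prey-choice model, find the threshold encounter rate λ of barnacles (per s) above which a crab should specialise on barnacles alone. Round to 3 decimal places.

0.008 per s

The zero-one rule: include amphipods iff E₂/h₂ > λE₁/(1+λh₁). Equality gives the switch point.
λE₁h₂ = E₂ + λE₂h₁ ⇒ λ = E₂/(E₁h₂ − E₂h₁) = 3.5/(520 − 87.5) = 0.008092 per s.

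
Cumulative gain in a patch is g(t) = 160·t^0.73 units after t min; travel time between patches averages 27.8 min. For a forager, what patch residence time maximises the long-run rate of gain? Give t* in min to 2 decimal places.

75.16 min

Maximise g(t)/(T+t): set derivative to zero → g'(t)(T+t) = g(t).
g'(t) = 0.73·160·t^-0.27. Setting 0.73·160·t^-0.27 = 160·t^0.73/(27.8+t) gives 0.73(27.8+t) = t, so 0.27·t = 0.73×27.8.
t* = 0.73×27.8/0.27 = 75.16 min.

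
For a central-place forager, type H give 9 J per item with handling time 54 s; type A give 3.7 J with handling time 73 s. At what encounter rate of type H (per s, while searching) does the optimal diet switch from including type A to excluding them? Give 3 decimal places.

0.008 per s

At the threshold, the rate on type H alone equals the profitability of type A: λ·9/(1 + λ·54) = 3.7/73 = 0.05068.
Rearranging, λ(9 − 0.05068×54) = 0.05068, so λ = 0.05068/6.263 = 0.008093 per s.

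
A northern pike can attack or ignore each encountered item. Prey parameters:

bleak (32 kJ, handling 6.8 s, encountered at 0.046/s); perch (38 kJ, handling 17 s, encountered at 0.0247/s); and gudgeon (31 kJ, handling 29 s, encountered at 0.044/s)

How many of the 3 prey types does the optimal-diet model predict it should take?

Rank by E/h (kJ/s): bleak 4.71, perch 2.24, gudgeon 1.07. Include each in turn until the next type's E/h falls below the running intake rate.
Rate on top 1: 1.121. perch: 2.24 > 1.121 → include.
Rate on top 2: 1.391. gudgeon: 1.07 < 1.391 → exclude; stop.
Optimal diet: bleak, perch — 2 of 3 types.

2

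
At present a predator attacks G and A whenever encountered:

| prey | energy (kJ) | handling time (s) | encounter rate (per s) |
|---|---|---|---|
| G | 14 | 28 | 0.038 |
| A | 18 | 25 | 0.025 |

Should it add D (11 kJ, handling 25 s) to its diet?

Yes

Intake rate on the current diet: R = (0.038×14 + 0.025×18) / (1 + 0.038×28 + 0.025×25) = 0.982/2.689 = 0.3652 kJ/s.
D: E/h = 11/25 = 0.44 kJ/s.
Since 0.44 > R, including D increases the long-run rate.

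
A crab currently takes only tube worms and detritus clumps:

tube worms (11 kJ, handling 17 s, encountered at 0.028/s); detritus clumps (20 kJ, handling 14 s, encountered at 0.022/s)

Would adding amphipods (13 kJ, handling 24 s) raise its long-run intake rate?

Yes

Current rate: (0.028×11 + 0.022×20)/(1 + 0.028×17 + 0.022×14) = 0.4193 kJ/s.
amphipods: E/h = 13/24 = 0.5417 kJ/s.
Since 0.5417 > R, including amphipods increases the long-run rate.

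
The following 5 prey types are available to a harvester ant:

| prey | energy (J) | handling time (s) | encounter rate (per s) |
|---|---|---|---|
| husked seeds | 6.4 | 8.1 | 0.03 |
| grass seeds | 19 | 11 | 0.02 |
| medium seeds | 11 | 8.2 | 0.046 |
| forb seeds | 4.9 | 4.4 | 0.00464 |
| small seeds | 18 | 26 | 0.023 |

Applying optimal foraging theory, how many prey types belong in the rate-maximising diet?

5

Profitabilities (E/h, J/s): grass seeds 1.73, medium seeds 1.34, forb seeds 1.11, husked seeds 0.79, small seeds 0.692. Add prey in this order while the next type's profitability exceeds the intake rate on those already taken.
Rate on top 1: 0.3115. medium seeds: 1.34 > 0.3115 → include.
Rate on top 2: 0.5547. forb seeds: 1.11 > 0.5547 → include.
Rate on top 3: 0.5618. husked seeds: 0.79 > 0.5618 → include.
Rate on top 4: 0.5916. small seeds: 0.692 > 0.5916 → include.
Optimal diet: grass seeds, medium seeds, forb seeds, husked seeds, small seeds — 5 of 5 types.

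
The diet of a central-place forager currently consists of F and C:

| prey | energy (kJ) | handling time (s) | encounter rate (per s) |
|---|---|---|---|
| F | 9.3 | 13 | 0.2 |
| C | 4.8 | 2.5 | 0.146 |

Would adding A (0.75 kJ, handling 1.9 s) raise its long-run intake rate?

Intake rate on the current diet: R = (0.2×9.3 + 0.146×4.8) / (1 + 0.2×13 + 0.146×2.5) = 2.561/3.965 = 0.6459 kJ/s.
A: E/h = 0.75/1.9 = 0.3947 kJ/s.
0.3947 < 0.6459, so adding A would lower the average — exclude it.

No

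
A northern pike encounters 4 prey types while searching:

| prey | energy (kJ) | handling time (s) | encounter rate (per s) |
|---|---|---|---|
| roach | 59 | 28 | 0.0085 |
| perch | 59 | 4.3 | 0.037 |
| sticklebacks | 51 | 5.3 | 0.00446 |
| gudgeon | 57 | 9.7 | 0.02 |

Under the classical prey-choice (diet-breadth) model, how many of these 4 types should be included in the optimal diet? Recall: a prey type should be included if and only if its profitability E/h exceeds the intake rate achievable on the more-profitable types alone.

3

Profitabilities (E/h, kJ/s): perch 13.7, sticklebacks 9.62, gudgeon 5.88, roach 2.11. Add prey in this order while the next type's profitability exceeds the intake rate on those already taken.
Rate on top 1: 1.883. sticklebacks: 9.62 > 1.883 → include.
Rate on top 2: 2.038. gudgeon: 5.88 > 2.038 → include.
Rate on top 3: 2.579. roach: 2.11 < 2.579 → exclude; stop.
Optimal diet: perch, sticklebacks, gudgeon — 3 of 4 types.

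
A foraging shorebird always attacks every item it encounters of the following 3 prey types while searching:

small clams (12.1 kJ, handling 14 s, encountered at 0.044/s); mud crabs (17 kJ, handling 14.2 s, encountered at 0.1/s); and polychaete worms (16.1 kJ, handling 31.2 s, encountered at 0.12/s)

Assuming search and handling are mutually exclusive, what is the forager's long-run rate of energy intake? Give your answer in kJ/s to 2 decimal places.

R = Σλ_iE_i / (1 + Σλ_ih_i)
Numerator: 0.044×12.1 + 0.1×17 + 0.12×16.1 = 4.164
Denominator: 1 + 0.044×14 + 0.1×14.2 + 0.12×31.2 = 6.78
R = 4.164/6.78 = 0.6142 kJ/s

0.61 kJ/s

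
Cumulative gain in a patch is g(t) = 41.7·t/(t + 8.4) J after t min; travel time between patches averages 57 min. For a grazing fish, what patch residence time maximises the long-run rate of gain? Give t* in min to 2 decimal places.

Optimal t* satisfies g'(t*) = g(t*)/(T + t*).
g'(t) = 41.7·8.4/(t + 8.4)². Setting 41.7·8.4/(t+8.4)² = 41.7t/[(t+8.4)(57+t)] gives 8.4(57+t) = t(t+8.4), so t² = 8.4×57 = 478.8.
t* = √478.8 = 21.88 min.

21.88 min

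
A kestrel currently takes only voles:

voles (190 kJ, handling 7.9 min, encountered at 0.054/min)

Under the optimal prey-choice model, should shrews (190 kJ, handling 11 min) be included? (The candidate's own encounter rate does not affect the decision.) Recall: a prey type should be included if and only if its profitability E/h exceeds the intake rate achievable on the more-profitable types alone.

Yes

Current rate: (0.054×190)/(1 + 0.054×7.9) = 7.192 kJ/min.
Profitability of shrews: 190/11 = 17.27 kJ/min.
17.27 > 7.192, so adding shrews raises the average — include it.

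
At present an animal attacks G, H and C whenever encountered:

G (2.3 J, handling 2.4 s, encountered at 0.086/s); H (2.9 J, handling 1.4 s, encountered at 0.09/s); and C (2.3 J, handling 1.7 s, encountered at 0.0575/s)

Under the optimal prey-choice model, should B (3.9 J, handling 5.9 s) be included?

Yes

Current rate: (0.086×2.3 + 0.09×2.9 + 0.0575×2.3)/(1 + 0.086×2.4 + 0.09×1.4 + 0.0575×1.7) = 0.4133 J/s.
B: E/h = 3.9/5.9 = 0.661 J/s.
0.661 > 0.4133, so adding B raises the average — include it.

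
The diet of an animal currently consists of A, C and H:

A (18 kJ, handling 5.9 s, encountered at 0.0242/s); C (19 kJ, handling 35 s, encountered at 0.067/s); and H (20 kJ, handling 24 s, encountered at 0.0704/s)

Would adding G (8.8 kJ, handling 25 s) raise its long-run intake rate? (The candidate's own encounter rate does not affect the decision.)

On A, C and H alone, R = ΣλE/(1+Σλh) = 3.117/5.177 = 0.602 kJ/s.
G: E/h = 8.8/25 = 0.352 kJ/s.
0.352 < 0.602, so adding G would lower the average — exclude it.

No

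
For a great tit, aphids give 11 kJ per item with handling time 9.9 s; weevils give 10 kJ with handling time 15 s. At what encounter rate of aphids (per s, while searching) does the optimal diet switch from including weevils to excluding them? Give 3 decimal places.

0.152 per s

The zero-one rule: include weevils iff E₂/h₂ > λE₁/(1+λh₁). Equality gives the switch point.
λE₁h₂ = E₂ + λE₂h₁ ⇒ λ = E₂/(E₁h₂ − E₂h₁) = 10/(165 − 99) = 0.1515 per s.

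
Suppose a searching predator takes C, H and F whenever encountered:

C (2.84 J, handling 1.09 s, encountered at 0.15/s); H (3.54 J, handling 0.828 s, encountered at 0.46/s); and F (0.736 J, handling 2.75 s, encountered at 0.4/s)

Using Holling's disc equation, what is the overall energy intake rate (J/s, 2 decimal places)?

0.89 J/s

R = (0.15×2.84 + 0.46×3.54 + 0.4×0.736) / (1 + 0.15×1.09 + 0.46×0.828 + 0.4×2.75) = 2.349/2.644 = 0.8882 J/s.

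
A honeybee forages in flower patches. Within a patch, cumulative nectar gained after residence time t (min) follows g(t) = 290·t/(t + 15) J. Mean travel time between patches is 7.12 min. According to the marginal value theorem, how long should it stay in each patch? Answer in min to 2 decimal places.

Maximise g(t)/(T+t): set derivative to zero → g'(t)(T+t) = g(t).
g'(t) = 290·15/(t + 15)². Setting 290·15/(t+15)² = 290t/[(t+15)(7.12+t)] gives 15(7.12+t) = t(t+15), so t² = 15×7.12 = 106.8.
t* = √106.8 = 10.33 min.

10.33 min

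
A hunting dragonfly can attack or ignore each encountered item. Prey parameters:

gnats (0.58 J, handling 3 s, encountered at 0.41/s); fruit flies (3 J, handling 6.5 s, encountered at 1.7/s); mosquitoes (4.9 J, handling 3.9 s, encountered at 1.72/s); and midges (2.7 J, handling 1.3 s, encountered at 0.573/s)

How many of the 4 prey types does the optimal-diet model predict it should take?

2

Profitabilities (E/h, J/s): midges 2.08, mosquitoes 1.26, fruit flies 0.462, gnats 0.193. Add prey in this order while the next type's profitability exceeds the intake rate on those already taken.
Rate on top 1: 0.8866. mosquitoes: 1.26 > 0.8866 → include.
Rate on top 2: 1.18. fruit flies: 0.462 < 1.18 → exclude; stop.
Optimal diet: midges, mosquitoes — 2 of 4 types.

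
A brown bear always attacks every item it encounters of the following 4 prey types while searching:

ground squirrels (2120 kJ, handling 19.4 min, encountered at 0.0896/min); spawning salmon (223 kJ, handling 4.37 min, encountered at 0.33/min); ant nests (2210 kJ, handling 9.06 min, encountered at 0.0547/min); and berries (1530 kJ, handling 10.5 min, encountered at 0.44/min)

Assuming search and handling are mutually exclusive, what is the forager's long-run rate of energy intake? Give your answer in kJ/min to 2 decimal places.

Energy encountered per unit search time: 0.0896×2120 + 0.33×223 + 0.0547×2210 + 0.44×1530 = 1058 kJ/min.
Handling time per unit search time: 0.0896×19.4 + 0.33×4.37 + 0.0547×9.06 + 0.44×10.5 = 8.296.
Rate = 1058/(1 + 8.296) = 113.8 kJ/min.

113.77 kJ/min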